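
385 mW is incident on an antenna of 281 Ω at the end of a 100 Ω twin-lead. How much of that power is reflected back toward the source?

P_reflected ≈ 86.9 mW

Γ = (281 − 100)/(281 + 100) = 0.475
|Γ|² = 0.226
P_refl = |Γ|²·P_inc = 86.9 mW, P_del = (1 − |Γ|²)·P_inc = 298 mW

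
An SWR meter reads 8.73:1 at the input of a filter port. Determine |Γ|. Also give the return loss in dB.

|Γ| = (S − 1)/(S + 1) = (8.73 − 1)/(8.73 + 1) = 7.73/9.73
RL = −20·log₁₀|Γ| = −20·log₁₀(0.794)

|Γ| ≈ 0.794; return loss ≈ 2 dB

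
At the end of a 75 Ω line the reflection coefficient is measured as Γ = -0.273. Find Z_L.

Z_L = Z_0·(1 + Γ)/(1 − Γ) = 75·(0.727)/(1.27)

Z_L ≈ 42.8 Ω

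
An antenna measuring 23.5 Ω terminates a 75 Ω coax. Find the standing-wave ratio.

VSWR ≈ 3.19

For a purely resistive load, VSWR = R_L/Z_0 or Z_0/R_L (whichever > 1) = 75/23.5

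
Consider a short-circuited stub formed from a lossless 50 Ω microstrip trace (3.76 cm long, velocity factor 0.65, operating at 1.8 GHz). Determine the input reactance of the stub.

X_in ≈ -71.5 Ω (capacitive)

λ = v/f = 0.65·c / 1.8 GHz = 0.108 m
βl = 2π·l/λ = 2π × 0.347 = 125°
tan(βl) = -1.43
For a short-circuited stub, Z_in = jZ_0·tan(βl)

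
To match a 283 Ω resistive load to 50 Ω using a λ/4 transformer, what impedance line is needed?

Z_qwt ≈ 119 Ω

Z_qwt = √(Z_0·R_L) = √(50 × 283) = √14150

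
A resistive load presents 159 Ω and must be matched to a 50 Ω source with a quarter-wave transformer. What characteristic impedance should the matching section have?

Z_qwt ≈ 89.2 Ω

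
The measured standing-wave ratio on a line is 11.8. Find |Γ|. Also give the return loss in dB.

|Γ| = (S − 1)/(S + 1) = (11.8 − 1)/(11.8 + 1) = 10.8/12.8
RL = −20·log₁₀|Γ| = −20·log₁₀(0.844)

|Γ| ≈ 0.844; return loss ≈ 1.48 dB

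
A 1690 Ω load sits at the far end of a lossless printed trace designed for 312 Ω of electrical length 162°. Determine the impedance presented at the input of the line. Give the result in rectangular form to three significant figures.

Z_in ≈ 456 + j701 Ω

tan(βl) = tan(162°) = -0.325
Z_in = Z_0·(Z_L + jZ_0·tanβl)/(Z_0 + jZ_L·tanβl)
     = 312·(1690 − j101)/(312 − j549)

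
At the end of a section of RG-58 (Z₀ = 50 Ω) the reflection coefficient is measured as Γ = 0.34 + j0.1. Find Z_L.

Z_L ≈ 98.1 + j22.4 Ω

Z_L = Z_0·(1 + Γ)/(1 − Γ) = 50·(1.34 + j0.1)/(0.66 − j0.1)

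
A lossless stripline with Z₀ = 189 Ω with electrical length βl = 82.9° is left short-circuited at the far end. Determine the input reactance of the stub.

X_in ≈ 1520 Ω (inductive)

tan(βl) = 8.03
For a short-circuited stub, Z_in = jZ_0·tan(βl)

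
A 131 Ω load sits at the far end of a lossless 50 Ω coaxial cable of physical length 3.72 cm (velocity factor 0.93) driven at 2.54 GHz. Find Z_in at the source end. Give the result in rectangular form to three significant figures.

λ = v/f = 0.93·c / 2.54 GHz = 0.11 m
βl = 2π·l/λ = 2π × 0.339 = 122°
tan(βl) = tan(122°) = -1.61
Z_in = Z_0·(Z_L + jZ_0·tanβl)/(Z_0 + jZ_L·tanβl)
     = 50·(131 − j80.3)/(50 − j210)

Z_in ≈ 25.1 + j25.2 Ω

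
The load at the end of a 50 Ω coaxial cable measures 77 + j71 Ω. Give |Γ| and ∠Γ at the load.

Γ ≈ 0.522 ∠ 40°

Γ = (Z_L − Z_0)/(Z_L + Z_0) = (27 + j71)/(127 + j71)
|Γ| = 76/145 = 0.522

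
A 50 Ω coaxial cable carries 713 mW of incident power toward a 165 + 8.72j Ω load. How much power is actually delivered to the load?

|Γ| = |(115 + j8.72)/(215 + j8.72)| = 0.536
|Γ|² = 0.287
P_refl = |Γ|²·P_inc = 205 mW, P_del = (1 − |Γ|²)·P_inc = 508 mW

P_delivered ≈ 508 mW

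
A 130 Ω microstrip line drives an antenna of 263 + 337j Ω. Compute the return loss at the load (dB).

RL ≈ 3.1 dB

Γ = (133 + j337)/(393 + j337), |Γ| = 0.7
RL = −20·log₁₀|Γ| = −20·log₁₀(0.7)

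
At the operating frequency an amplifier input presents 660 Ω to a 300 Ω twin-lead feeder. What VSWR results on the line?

For a purely resistive load, VSWR = R_L/Z_0 or Z_0/R_L (whichever > 1) = 660/300

VSWR ≈ 2.2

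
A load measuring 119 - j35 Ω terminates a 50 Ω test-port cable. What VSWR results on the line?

Γ = (Z_L − Z_0)/(Z_L + Z_0) = (69 − j35)/(169 − j35)
|Γ| = 77.4/173 = 0.448
VSWR = (1 + |Γ|)/(1 − |Γ|) = 1.45/0.552

VSWR ≈ 2.63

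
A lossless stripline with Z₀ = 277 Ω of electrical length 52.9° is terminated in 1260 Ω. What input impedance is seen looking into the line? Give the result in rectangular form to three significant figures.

Z_in ≈ 93.2 − j194 Ω

tan(βl) = tan(52.9°) = 1.32
Z_in = Z_0·(Z_L + jZ_0·tanβl)/(Z_0 + jZ_L·tanβl)
     = 277·(1260 + j366)/(277 + j1670)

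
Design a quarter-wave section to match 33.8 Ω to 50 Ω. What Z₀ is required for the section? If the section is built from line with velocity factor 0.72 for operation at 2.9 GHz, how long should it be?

Z_qwt = √(Z_0·R_L) = √(50 × 33.8) = √1690
λ = 0.72·c/f = 0.0745 m, so l = λ/4 = 0.0186 m

Z_qwt ≈ 41.1 Ω; length ≈ 1.86 cm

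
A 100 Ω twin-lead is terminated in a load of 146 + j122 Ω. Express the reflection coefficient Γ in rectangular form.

Γ = (Z_L − Z_0)/(Z_L + Z_0) = (46 + j122)/(246 + j122)

Γ ≈ 0.347 + j0.324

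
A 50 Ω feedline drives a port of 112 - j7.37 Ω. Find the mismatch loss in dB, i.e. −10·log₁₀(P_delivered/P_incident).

Γ = (62 − j7.37)/(162 − j7.37), |Γ| = 0.385
|Γ|² = 0.148, so P_del/P_inc = 1 − |Γ|² = 0.852
ML = −10·log₁₀(1 − |Γ|²)

mismatch loss ≈ 0.697 dB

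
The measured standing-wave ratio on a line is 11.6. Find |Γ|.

|Γ| = (S − 1)/(S + 1) = (11.6 − 1)/(11.6 + 1) = 10.6/12.6

|Γ| ≈ 0.841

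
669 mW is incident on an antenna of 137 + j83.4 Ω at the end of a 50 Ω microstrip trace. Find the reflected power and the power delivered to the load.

|Γ| = |(87 + j83.4)/(187 + j83.4)| = 0.589
|Γ|² = 0.346
P_refl = |Γ|²·P_inc = 232 mW, P_del = (1 − |Γ|²)·P_inc = 437 mW

P_reflected ≈ 232 mW; P_delivered ≈ 437 mW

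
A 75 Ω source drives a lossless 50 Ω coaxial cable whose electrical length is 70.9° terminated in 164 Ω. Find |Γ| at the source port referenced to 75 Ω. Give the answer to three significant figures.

tan(βl) = 2.89
Z_in = Z_0·(Z_L + jZ_0·tanβl)/(Z_0 + jZ_L·tanβl) = 16.9 − j15.5 Ω
Γ_s = (Z_in − Z_s)/(Z_in + Z_s) = (-58.1 − j15.5)/(91.9 − j15.5), |Γ_s| = 0.646

|Γ| ≈ 0.646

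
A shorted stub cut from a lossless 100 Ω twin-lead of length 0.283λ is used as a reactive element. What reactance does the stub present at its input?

X_in ≈ -475 Ω (capacitive)

βl = 2π × 0.283 = 102°
tan(βl) = -4.75
For a shorted stub, Z_in = jZ_0·tan(βl)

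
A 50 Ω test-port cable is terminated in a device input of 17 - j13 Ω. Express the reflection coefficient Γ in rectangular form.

Γ ≈ -0.438 − j0.279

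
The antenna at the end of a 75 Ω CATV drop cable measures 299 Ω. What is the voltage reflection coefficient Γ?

Γ = (Z_L − Z_0)/(Z_L + Z_0) = (299 − 75)/(299 + 75) = 224/374

Γ = 0.599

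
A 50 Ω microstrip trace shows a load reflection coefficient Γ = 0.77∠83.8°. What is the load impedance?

Z_L = Z_0·(1 + Γ)/(1 − Γ) = 50·(1.08 + j0.765)/(0.917 − j0.765)

Z_L ≈ 14.3 + j53.7 Ω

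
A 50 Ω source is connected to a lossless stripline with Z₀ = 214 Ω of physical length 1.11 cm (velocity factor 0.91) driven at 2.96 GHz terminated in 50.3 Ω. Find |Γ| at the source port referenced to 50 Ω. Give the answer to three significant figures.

|Γ| ≈ 0.81

λ = v/f = 0.91·c / 2.96 GHz = 0.0922 m
βl = 2π·l/λ = 2π × 0.12 = 43.3°
tan(βl) = 0.943
Z_in = Z_0·(Z_L + jZ_0·tanβl)/(Z_0 + jZ_L·tanβl) = 90.6 + j182 Ω
Γ_s = (Z_in − Z_s)/(Z_in + Z_s) = (40.6 + j182)/(141 + j182), |Γ_s| = 0.81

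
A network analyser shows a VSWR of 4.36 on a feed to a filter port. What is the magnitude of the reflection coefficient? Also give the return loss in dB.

|Γ| ≈ 0.627; return loss ≈ 4.06 dB

|Γ| = (S − 1)/(S + 1) = (4.36 − 1)/(4.36 + 1) = 3.36/5.36
RL = −20·log₁₀|Γ| = −20·log₁₀(0.627)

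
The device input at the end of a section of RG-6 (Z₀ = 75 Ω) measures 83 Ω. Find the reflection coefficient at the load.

Γ = 0.0506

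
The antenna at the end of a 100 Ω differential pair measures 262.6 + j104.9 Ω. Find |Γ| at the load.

Γ = (Z_L − Z_0)/(Z_L + Z_0) = (162.6 + j104.9)/(362.6 + j104.9)
|Γ| = 194/377

|Γ| ≈ 0.513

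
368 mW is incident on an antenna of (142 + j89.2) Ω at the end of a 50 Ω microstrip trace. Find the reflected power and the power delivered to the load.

P_reflected ≈ 135 mW; P_delivered ≈ 233 mW

|Γ| = |(92 + j89.2)/(192 + j89.2)| = 0.605
|Γ|² = 0.366
P_refl = |Γ|²·P_inc = 135 mW, P_del = (1 − |Γ|²)·P_inc = 233 mW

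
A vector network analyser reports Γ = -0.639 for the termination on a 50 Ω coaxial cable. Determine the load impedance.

Z_L ≈ 11 Ω

Z_L = Z_0·(1 + Γ)/(1 − Γ) = 50·(0.361)/(1.64)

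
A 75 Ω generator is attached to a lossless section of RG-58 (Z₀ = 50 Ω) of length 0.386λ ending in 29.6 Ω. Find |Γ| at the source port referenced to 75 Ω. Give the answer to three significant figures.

|Γ| ≈ 0.343

βl = 2π × 0.386 = 139°
tan(βl) = -0.871
Z_in = Z_0·(Z_L + jZ_0·tanβl)/(Z_0 + jZ_L·tanβl) = 41.1 − j22.3 Ω
Γ_s = (Z_in − Z_s)/(Z_in + Z_s) = (-33.9 − j22.3)/(116 − j22.3), |Γ_s| = 0.343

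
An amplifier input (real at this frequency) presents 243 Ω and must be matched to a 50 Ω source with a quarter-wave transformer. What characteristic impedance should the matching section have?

Z_qwt = √(Z_0·R_L) = √(50 × 243) = √12150

Z_qwt ≈ 110 Ω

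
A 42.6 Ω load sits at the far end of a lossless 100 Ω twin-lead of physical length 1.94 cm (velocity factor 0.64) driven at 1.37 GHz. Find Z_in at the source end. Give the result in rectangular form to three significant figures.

λ = v/f = 0.64·c / 1.37 GHz = 0.14 m
βl = 2π·l/λ = 2π × 0.138 = 49.8°
tan(βl) = tan(49.8°) = 1.18
Z_in = Z_0·(Z_L + jZ_0·tanβl)/(Z_0 + jZ_L·tanβl)
     = 100·(42.6 + j118)/(100 + j50.5)

Z_in ≈ 81.6 + j77.3 Ω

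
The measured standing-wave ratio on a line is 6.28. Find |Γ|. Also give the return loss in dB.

|Γ| ≈ 0.725; return loss ≈ 2.79 dB

|Γ| = (S − 1)/(S + 1) = (6.28 − 1)/(6.28 + 1) = 5.28/7.28
RL = −20·log₁₀|Γ| = −20·log₁₀(0.725)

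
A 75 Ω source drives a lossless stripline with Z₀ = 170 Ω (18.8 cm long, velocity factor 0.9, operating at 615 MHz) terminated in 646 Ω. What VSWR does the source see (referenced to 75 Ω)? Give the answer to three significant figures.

VSWR ≈ 7.37

λ = v/f = 0.9·c / 615 MHz = 0.439 m
βl = 2π·l/λ = 2π × 0.428 = 154°
tan(βl) = -0.484
Z_in = Z_0·(Z_L + jZ_0·tanβl)/(Z_0 + jZ_L·tanβl) = 182 + j252 Ω
Γ_s = (Z_in − Z_s)/(Z_in + Z_s) = (107 + j252)/(257 + j252), |Γ_s| = 0.761
VSWR = (1 + |Γ_s|)/(1 − |Γ_s|)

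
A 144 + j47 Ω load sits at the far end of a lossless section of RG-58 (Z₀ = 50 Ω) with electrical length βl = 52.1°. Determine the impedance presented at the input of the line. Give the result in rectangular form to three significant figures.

tan(βl) = tan(52.1°) = 1.28
Z_in = Z_0·(Z_L + jZ_0·tanβl)/(Z_0 + jZ_L·tanβl)
     = 50·(144 + j111)/(-10.4 + j185)

Z_in ≈ 27.8 − j40.5 Ω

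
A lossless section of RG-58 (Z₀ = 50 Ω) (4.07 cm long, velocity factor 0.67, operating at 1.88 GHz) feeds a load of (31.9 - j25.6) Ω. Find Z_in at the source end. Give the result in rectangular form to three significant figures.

λ = v/f = 0.67·c / 1.88 GHz = 0.107 m
βl = 2π·l/λ = 2π × 0.381 = 137°
tan(βl) = tan(137°) = -0.931
Z_in = Z_0·(Z_L + jZ_0·tanβl)/(Z_0 + jZ_L·tanβl)
     = 50·(31.9 − j72.2)/(26.2 − j29.7)

Z_in ≈ 95 − j30 Ω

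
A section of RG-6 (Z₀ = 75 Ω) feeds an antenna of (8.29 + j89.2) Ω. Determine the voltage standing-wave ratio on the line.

Γ = (Z_L − Z_0)/(Z_L + Z_0) = (-66.71 + j89.2)/(83.29 + j89.2)
|Γ| = 111/122 = 0.913
VSWR = (1 + |Γ|)/(1 − |Γ|) = 1.91/0.0873

VSWR ≈ 21.9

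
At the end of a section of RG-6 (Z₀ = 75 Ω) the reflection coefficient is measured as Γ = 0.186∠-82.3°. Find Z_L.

Z_L ≈ 73.5 − j28.1 Ω

Z_L = Z_0·(1 + Γ)/(1 − Γ) = 75·(1.02 − j0.184)/(0.975 + j0.184)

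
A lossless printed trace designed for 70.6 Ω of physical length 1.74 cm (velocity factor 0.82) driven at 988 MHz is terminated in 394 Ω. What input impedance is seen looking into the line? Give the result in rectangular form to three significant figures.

Z_in ≈ 61.1 − j127 Ω

λ = v/f = 0.82·c / 988 MHz = 0.249 m
βl = 2π·l/λ = 2π × 0.0699 = 25.2°
tan(βl) = tan(25.2°) = 0.47
Z_in = Z_0·(Z_L + jZ_0·tanβl)/(Z_0 + jZ_L·tanβl)
     = 70.6·(394 + j33.2)/(70.6 + j185)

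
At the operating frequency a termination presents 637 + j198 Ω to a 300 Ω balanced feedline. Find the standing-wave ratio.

VSWR ≈ 2.38

Γ = (Z_L − Z_0)/(Z_L + Z_0) = (337 + j198)/(937 + j198)
|Γ| = 391/958 = 0.408
VSWR = (1 + |Γ|)/(1 − |Γ|) = 1.41/0.592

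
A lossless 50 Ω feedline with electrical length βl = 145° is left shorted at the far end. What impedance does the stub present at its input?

tan(βl) = -0.7
For a shorted stub, Z_in = jZ_0·tan(βl)

Z_in ≈ −j35 Ω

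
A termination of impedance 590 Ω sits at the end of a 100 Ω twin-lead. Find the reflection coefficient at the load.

Γ = 0.71

Γ = (Z_L − Z_0)/(Z_L + Z_0) = (590 − 100)/(590 + 100) = 490/690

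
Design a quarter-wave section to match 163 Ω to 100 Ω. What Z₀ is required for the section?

Z_qwt ≈ 128 Ω

Z_qwt = √(Z_0·R_L) = √(100 × 163) = √16300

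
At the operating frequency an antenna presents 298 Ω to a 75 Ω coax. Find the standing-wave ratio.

VSWR ≈ 3.97

For a purely resistive load, VSWR = R_L/Z_0 or Z_0/R_L (whichever > 1) = 298/75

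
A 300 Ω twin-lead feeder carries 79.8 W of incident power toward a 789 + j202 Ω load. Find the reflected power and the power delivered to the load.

P_reflected ≈ 18.2 W; P_delivered ≈ 61.6 W

|Γ| = |(489 + j202)/(1089 + j202)| = 0.478
|Γ|² = 0.228
P_refl = |Γ|²·P_inc = 18.2 W, P_del = (1 − |Γ|²)·P_inc = 61.6 W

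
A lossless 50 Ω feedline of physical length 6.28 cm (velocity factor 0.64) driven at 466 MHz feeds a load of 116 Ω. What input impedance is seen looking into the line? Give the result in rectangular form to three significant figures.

Z_in ≈ 29.5 − j26.2 Ω

λ = v/f = 0.64·c / 466 MHz = 0.412 m
βl = 2π·l/λ = 2π × 0.152 = 54.9°
tan(βl) = tan(54.9°) = 1.42
Z_in = Z_0·(Z_L + jZ_0·tanβl)/(Z_0 + jZ_L·tanβl)
     = 50·(116 + j71.1)/(50 + j165)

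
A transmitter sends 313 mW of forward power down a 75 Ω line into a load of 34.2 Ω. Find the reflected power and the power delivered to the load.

Γ = (34.2 − 75)/(34.2 + 75) = -0.374
|Γ|² = 0.14
P_refl = |Γ|²·P_inc = 43.7 mW, P_del = (1 − |Γ|²)·P_inc = 269 mW

P_reflected ≈ 43.7 mW; P_delivered ≈ 269 mW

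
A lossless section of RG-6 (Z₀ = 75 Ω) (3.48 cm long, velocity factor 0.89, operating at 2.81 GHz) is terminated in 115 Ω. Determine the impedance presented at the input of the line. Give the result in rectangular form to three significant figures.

Z_in ≈ 65.7 + j28.8 Ω

λ = v/f = 0.89·c / 2.81 GHz = 0.095 m
βl = 2π·l/λ = 2π × 0.366 = 132°
tan(βl) = tan(132°) = -1.12
Z_in = Z_0·(Z_L + jZ_0·tanβl)/(Z_0 + jZ_L·tanβl)
     = 75·(115 − j83.7)/(75 − j128)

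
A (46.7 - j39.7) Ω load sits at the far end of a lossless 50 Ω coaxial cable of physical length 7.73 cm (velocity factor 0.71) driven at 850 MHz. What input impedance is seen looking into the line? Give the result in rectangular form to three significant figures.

λ = v/f = 0.71·c / 850 MHz = 0.251 m
βl = 2π·l/λ = 2π × 0.308 = 111°
tan(βl) = tan(111°) = -2.6
Z_in = Z_0·(Z_L + jZ_0·tanβl)/(Z_0 + jZ_L·tanβl)
     = 50·(46.7 − j170)/(-53.1 − j121)

Z_in ≈ 51.6 + j41.8 Ω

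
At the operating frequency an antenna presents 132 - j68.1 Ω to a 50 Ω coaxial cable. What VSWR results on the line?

Γ = (Z_L − Z_0)/(Z_L + Z_0) = (82 − j68.1)/(182 − j68.1)
|Γ| = 107/194 = 0.549
VSWR = (1 + |Γ|)/(1 − |Γ|) = 1.55/0.451

VSWR ≈ 3.43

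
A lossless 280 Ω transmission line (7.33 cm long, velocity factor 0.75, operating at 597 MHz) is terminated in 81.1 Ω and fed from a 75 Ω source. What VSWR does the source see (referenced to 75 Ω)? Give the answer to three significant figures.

λ = v/f = 0.75·c / 597 MHz = 0.377 m
βl = 2π·l/λ = 2π × 0.194 = 70°
tan(βl) = 2.75
Z_in = Z_0·(Z_L + jZ_0·tanβl)/(Z_0 + jZ_L·tanβl) = 425 + j432 Ω
Γ_s = (Z_in − Z_s)/(Z_in + Z_s) = (350 + j432)/(500 + j432), |Γ_s| = 0.841
VSWR = (1 + |Γ_s|)/(1 − |Γ_s|)

VSWR ≈ 11.6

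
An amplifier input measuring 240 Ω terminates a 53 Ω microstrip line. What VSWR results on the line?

For a purely resistive load, VSWR = R_L/Z_0 or Z_0/R_L (whichever > 1) = 240/53

VSWR ≈ 4.53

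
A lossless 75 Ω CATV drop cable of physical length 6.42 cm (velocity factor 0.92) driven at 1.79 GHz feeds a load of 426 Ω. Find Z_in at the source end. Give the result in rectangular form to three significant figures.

Z_in ≈ 48 + j115 Ω

λ = v/f = 0.92·c / 1.79 GHz = 0.154 m
βl = 2π·l/λ = 2π × 0.416 = 150°
tan(βl) = tan(150°) = -0.58
Z_in = Z_0·(Z_L + jZ_0·tanβl)/(Z_0 + jZ_L·tanβl)
     = 75·(426 − j43.5)/(75 − j247)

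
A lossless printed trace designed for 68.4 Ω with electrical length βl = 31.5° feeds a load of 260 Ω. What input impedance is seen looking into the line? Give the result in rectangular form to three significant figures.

tan(βl) = tan(31.5°) = 0.613
Z_in = Z_0·(Z_L + jZ_0·tanβl)/(Z_0 + jZ_L·tanβl)
     = 68.4·(260 + j41.9)/(68.4 + j159)

Z_in ≈ 55.7 − j87.7 Ω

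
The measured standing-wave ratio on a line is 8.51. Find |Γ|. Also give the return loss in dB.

|Γ| ≈ 0.79; return loss ≈ 2.05 dB

|Γ| = (S − 1)/(S + 1) = (8.51 − 1)/(8.51 + 1) = 7.51/9.51
RL = −20·log₁₀|Γ| = −20·log₁₀(0.79)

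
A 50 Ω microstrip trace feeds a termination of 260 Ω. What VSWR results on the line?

For a purely resistive load, VSWR = R_L/Z_0 or Z_0/R_L (whichever > 1) = 260/50

VSWR ≈ 5.2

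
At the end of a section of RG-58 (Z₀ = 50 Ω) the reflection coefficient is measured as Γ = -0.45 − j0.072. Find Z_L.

Z_L ≈ 18.8 − j3.42 Ω

Z_L = Z_0·(1 + Γ)/(1 − Γ) = 50·(0.55 − j0.072)/(1.45 + j0.072)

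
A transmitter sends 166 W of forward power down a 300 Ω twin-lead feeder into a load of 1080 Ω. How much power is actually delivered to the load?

P_delivered ≈ 113 W

Γ = (1080 − 300)/(1080 + 300) = 0.565
|Γ|² = 0.319
P_refl = |Γ|²·P_inc = 53 W, P_del = (1 − |Γ|²)·P_inc = 113 W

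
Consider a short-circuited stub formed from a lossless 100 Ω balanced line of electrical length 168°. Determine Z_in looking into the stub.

tan(βl) = -0.213
For a short-circuited stub, Z_in = jZ_0·tan(βl)

Z_in ≈ −j21.3 Ω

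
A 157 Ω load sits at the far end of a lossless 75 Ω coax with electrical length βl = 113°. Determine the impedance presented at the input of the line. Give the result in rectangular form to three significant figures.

Z_in ≈ 40.6 + j23.6 Ω

tan(βl) = tan(113°) = -2.36
Z_in = Z_0·(Z_L + jZ_0·tanβl)/(Z_0 + jZ_L·tanβl)
     = 75·(157 − j177)/(75 − j370)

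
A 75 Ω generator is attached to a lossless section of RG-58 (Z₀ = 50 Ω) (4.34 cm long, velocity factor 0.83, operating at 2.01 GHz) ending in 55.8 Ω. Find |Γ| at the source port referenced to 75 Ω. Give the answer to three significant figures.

|Γ| ≈ 0.222

λ = v/f = 0.83·c / 2.01 GHz = 0.124 m
βl = 2π·l/λ = 2π × 0.35 = 126°
tan(βl) = -1.37
Z_in = Z_0·(Z_L + jZ_0·tanβl)/(Z_0 + jZ_L·tanβl) = 48.1 + j5.04 Ω
Γ_s = (Z_in − Z_s)/(Z_in + Z_s) = (-26.9 + j5.04)/(123 + j5.04), |Γ_s| = 0.222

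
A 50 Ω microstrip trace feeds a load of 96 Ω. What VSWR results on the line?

VSWR ≈ 1.92

For a purely resistive load, VSWR = R_L/Z_0 or Z_0/R_L (whichever > 1) = 96/50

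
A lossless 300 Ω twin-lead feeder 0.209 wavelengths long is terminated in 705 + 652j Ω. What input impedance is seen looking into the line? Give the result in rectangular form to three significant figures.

βl = 2π × 0.209 = 75.2°
tan(βl) = tan(75.2°) = 3.8
Z_in = Z_0·(Z_L + jZ_0·tanβl)/(Z_0 + jZ_L·tanβl)
     = 300·(705 + j1790)/(-2170 + j2680)

Z_in ≈ 82.2 − j146 Ω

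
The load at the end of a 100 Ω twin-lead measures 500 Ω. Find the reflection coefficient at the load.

Γ = (Z_L − Z_0)/(Z_L + Z_0) = (500 − 100)/(500 + 100) = 400/600

Γ = 0.667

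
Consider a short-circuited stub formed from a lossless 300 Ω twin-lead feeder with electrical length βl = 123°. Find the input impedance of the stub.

tan(βl) = -1.54
For a short-circuited stub, Z_in = jZ_0·tan(βl)

Z_in ≈ −j462 Ω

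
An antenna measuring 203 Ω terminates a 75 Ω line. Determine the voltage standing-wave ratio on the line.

VSWR ≈ 2.71

Γ = (203 − 75)/(203 + 75) = 0.46
VSWR = (1 + 0.46)/(1 − 0.46)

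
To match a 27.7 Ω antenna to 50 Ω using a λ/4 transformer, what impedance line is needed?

Z_qwt ≈ 37.2 Ω

Z_qwt = √(Z_0·R_L) = √(50 × 27.7) = √1385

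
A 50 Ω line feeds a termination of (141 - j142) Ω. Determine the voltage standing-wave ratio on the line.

VSWR ≈ 5.86

Γ = (Z_L − Z_0)/(Z_L + Z_0) = (91 − j142)/(191 − j142)
|Γ| = 169/238 = 0.709
VSWR = (1 + |Γ|)/(1 − |Γ|) = 1.71/0.291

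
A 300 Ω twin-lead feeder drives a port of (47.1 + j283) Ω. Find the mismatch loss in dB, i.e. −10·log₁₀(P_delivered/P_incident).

Γ = (-252.9 + j283)/(347.1 + j283), |Γ| = 0.847
|Γ|² = 0.718, so P_del/P_inc = 1 − |Γ|² = 0.282
ML = −10·log₁₀(1 − |Γ|²)

mismatch loss ≈ 5.5 dB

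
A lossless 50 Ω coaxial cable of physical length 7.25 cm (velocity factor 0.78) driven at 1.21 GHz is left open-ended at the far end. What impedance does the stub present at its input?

Z_in ≈ +j49.9 Ω

λ = v/f = 0.78·c / 1.21 GHz = 0.193 m
βl = 2π·l/λ = 2π × 0.375 = 135°
tan(βl) = -1
For an open-ended stub, Z_in = −jZ_0·cot(βl) = −jZ_0/tan(βl)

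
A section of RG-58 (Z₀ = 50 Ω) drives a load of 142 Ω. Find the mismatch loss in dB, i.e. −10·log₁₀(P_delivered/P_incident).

Γ = (142 − 50)/(142 + 50) = 0.479
|Γ|² = 0.23, so P_del/P_inc = 1 − |Γ|² = 0.77
ML = −10·log₁₀(1 − |Γ|²)

mismatch loss ≈ 1.13 dB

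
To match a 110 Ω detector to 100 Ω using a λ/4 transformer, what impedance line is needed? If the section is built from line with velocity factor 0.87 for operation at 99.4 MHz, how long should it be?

Z_qwt ≈ 105 Ω; length ≈ 65.6 cm

Z_qwt = √(Z_0·R_L) = √(100 × 110) = √11000
λ = 0.87·c/f = 2.63 m, so l = λ/4 = 0.656 m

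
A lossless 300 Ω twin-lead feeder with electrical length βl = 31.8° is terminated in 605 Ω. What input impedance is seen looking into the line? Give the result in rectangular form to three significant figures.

tan(βl) = tan(31.8°) = 0.62
Z_in = Z_0·(Z_L + jZ_0·tanβl)/(Z_0 + jZ_L·tanβl)
     = 300·(605 + j186)/(300 + j375)

Z_in ≈ 327 − j223 Ω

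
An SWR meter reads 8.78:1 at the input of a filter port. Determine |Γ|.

|Γ| ≈ 0.796

|Γ| = (S − 1)/(S + 1) = (8.78 − 1)/(8.78 + 1) = 7.78/9.78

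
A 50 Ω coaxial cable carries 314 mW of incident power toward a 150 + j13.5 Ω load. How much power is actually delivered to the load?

|Γ| = |(100 + j13.5)/(200 + j13.5)| = 0.503
|Γ|² = 0.253
P_refl = |Γ|²·P_inc = 79.6 mW, P_del = (1 − |Γ|²)·P_inc = 234 mW

P_delivered ≈ 234 mW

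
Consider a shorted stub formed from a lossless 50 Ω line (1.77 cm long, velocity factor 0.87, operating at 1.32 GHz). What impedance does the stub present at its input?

Z_in ≈ +j31.5 Ω

λ = v/f = 0.87·c / 1.32 GHz = 0.198 m
βl = 2π·l/λ = 2π × 0.0895 = 32.2°
tan(βl) = 0.63
For a shorted stub, Z_in = jZ_0·tan(βl)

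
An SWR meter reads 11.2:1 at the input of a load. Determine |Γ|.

|Γ| ≈ 0.836

|Γ| = (S − 1)/(S + 1) = (11.2 − 1)/(11.2 + 1) = 10.2/12.2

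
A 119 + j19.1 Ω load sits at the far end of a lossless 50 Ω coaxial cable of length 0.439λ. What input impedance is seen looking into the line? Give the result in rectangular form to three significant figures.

Z_in ≈ 61.4 + j50.2 Ω

βl = 2π × 0.439 = 158°
tan(βl) = tan(158°) = -0.403
Z_in = Z_0·(Z_L + jZ_0·tanβl)/(Z_0 + jZ_L·tanβl)
     = 50·(119 − j1.06)/(57.7 − j48)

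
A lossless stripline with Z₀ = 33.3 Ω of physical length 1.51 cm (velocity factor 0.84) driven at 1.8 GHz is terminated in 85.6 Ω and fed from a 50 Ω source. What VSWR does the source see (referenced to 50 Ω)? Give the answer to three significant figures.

VSWR ≈ 2.63

λ = v/f = 0.84·c / 1.8 GHz = 0.14 m
βl = 2π·l/λ = 2π × 0.108 = 38.8°
tan(βl) = 0.805
Z_in = Z_0·(Z_L + jZ_0·tanβl)/(Z_0 + jZ_L·tanβl) = 26.7 − j28.5 Ω
Γ_s = (Z_in − Z_s)/(Z_in + Z_s) = (-23.3 − j28.5)/(76.7 − j28.5), |Γ_s| = 0.449
VSWR = (1 + |Γ_s|)/(1 − |Γ_s|)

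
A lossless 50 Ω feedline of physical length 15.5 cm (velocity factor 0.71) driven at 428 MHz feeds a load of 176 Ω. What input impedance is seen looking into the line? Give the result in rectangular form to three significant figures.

Z_in ≈ 16.3 + j18.4 Ω

λ = v/f = 0.71·c / 428 MHz = 0.498 m
βl = 2π·l/λ = 2π × 0.311 = 112°
tan(βl) = tan(112°) = -2.46
Z_in = Z_0·(Z_L + jZ_0·tanβl)/(Z_0 + jZ_L·tanβl)
     = 50·(176 − j123)/(50 − j433)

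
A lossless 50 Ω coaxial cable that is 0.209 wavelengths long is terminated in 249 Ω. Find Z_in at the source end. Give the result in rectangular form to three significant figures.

Z_in ≈ 10.7 − j12.6 Ω

βl = 2π × 0.209 = 75.2°
tan(βl) = tan(75.2°) = 3.8
Z_in = Z_0·(Z_L + jZ_0·tanβl)/(Z_0 + jZ_L·tanβl)
     = 50·(249 + j190)/(50 + j945)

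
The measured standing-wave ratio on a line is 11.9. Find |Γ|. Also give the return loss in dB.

|Γ| ≈ 0.845; return loss ≈ 1.46 dB

|Γ| = (S − 1)/(S + 1) = (11.9 − 1)/(11.9 + 1) = 10.9/12.9
RL = −20·log₁₀|Γ| = −20·log₁₀(0.845)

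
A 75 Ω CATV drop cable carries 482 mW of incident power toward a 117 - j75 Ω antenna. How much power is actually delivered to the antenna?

|Γ| = |(42 − j75)/(192 − j75)| = 0.417
|Γ|² = 0.174
P_refl = |Γ|²·P_inc = 83.8 mW, P_del = (1 − |Γ|²)·P_inc = 398 mW

P_delivered ≈ 398 mW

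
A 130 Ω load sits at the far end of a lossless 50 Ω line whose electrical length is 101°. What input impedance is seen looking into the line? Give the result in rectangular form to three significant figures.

Z_in ≈ 19.8 + j8.24 Ω

tan(βl) = tan(101°) = -5.14
Z_in = Z_0·(Z_L + jZ_0·tanβl)/(Z_0 + jZ_L·tanβl)
     = 50·(130 − j257)/(50 − j669)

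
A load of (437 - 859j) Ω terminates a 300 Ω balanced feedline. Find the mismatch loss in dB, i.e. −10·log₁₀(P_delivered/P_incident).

mismatch loss ≈ 3.88 dB

Γ = (137 − j859)/(737 − j859), |Γ| = 0.769
|Γ|² = 0.591, so P_del/P_inc = 1 − |Γ|² = 0.409
ML = −10·log₁₀(1 − |Γ|²)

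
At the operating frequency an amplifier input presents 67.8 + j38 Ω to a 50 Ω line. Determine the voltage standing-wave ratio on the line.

Γ = (Z_L − Z_0)/(Z_L + Z_0) = (17.8 + j38)/(117.8 + j38)
|Γ| = 42/124 = 0.339
VSWR = (1 + |Γ|)/(1 − |Γ|) = 1.34/0.661

VSWR ≈ 2.03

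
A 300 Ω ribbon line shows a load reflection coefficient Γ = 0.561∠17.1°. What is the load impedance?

Z_L ≈ 848 + j408 Ω

Z_L = Z_0·(1 + Γ)/(1 − Γ) = 300·(1.54 + j0.165)/(0.464 − j0.165)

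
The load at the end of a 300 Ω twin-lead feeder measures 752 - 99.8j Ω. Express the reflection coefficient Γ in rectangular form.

Γ = (Z_L − Z_0)/(Z_L + Z_0) = (452 − j99.8)/(1052 − j99.8)

Γ ≈ 0.435 − j0.0536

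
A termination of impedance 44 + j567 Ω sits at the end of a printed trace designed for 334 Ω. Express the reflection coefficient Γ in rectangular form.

Γ ≈ 0.456 + j0.816

Γ = (Z_L − Z_0)/(Z_L + Z_0) = (-290 + j567)/(378 + j567)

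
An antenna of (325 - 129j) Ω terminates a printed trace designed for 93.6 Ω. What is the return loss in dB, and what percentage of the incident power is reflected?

RL ≈ 4.37 dB; 36.6% of incident power reflected

Γ = (231.4 − j129)/(418.6 − j129), |Γ| = 0.605
RL = −20·log₁₀(0.605) = 4.37 dB
P_refl/P_inc = |Γ|² = 0.366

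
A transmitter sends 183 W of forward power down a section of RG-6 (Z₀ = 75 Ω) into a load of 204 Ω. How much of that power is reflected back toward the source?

P_reflected ≈ 39.1 W

Γ = (204 − 75)/(204 + 75) = 0.462
|Γ|² = 0.214
P_refl = |Γ|²·P_inc = 39.1 W, P_del = (1 − |Γ|²)·P_inc = 144 W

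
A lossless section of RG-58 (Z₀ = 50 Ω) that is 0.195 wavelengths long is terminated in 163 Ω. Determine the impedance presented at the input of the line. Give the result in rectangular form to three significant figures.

Z_in ≈ 17.1 − j16.1 Ω

βl = 2π × 0.195 = 70.2°
tan(βl) = tan(70.2°) = 2.78
Z_in = Z_0·(Z_L + jZ_0·tanβl)/(Z_0 + jZ_L·tanβl)
     = 50·(163 + j139)/(50 + j453)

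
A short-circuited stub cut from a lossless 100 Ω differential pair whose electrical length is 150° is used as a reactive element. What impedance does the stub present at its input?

Z_in ≈ −j57.7 Ω

tan(βl) = -0.577
For a short-circuited stub, Z_in = jZ_0·tan(βl)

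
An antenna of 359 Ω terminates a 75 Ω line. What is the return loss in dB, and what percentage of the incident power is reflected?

Γ = (359 − 75)/(359 + 75) = 0.654
RL = −20·log₁₀(0.654) = 3.68 dB
P_refl/P_inc = |Γ|² = 0.428

RL ≈ 3.68 dB; 42.8% of incident power reflected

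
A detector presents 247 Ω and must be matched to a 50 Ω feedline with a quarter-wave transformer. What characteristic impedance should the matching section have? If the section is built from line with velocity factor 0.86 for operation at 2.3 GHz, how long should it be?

Z_qwt = √(Z_0·R_L) = √(50 × 247) = √12350
λ = 0.86·c/f = 0.112 m, so l = λ/4 = 0.028 m

Z_qwt ≈ 111 Ω; length ≈ 2.8 cm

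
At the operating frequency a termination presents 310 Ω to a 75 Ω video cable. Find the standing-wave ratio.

For a purely resistive load, VSWR = R_L/Z_0 or Z_0/R_L (whichever > 1) = 310/75

VSWR ≈ 4.13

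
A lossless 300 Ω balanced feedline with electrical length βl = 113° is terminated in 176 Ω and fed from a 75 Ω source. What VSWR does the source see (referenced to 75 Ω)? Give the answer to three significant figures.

VSWR ≈ 6.16

tan(βl) = -2.36
Z_in = Z_0·(Z_L + jZ_0·tanβl)/(Z_0 + jZ_L·tanβl) = 396 − j159 Ω
Γ_s = (Z_in − Z_s)/(Z_in + Z_s) = (321 − j159)/(471 − j159), |Γ_s| = 0.721
VSWR = (1 + |Γ_s|)/(1 − |Γ_s|)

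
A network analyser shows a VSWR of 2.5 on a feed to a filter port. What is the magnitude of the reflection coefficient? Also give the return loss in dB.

|Γ| ≈ 0.429; return loss ≈ 7.36 dB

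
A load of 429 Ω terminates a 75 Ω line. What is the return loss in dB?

RL ≈ 3.07 dB

Γ = (429 − 75)/(429 + 75) = 0.702
RL = −20·log₁₀|Γ| = −20·log₁₀(0.702)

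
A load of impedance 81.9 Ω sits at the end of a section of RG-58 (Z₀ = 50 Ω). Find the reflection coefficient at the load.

Γ = (Z_L − Z_0)/(Z_L + Z_0) = (81.9 − 50)/(81.9 + 50) = 31.9/131.9

Γ = 0.242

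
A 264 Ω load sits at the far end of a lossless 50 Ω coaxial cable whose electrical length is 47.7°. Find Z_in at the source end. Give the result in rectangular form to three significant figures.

Z_in ≈ 16.8 − j42.6 Ω

tan(βl) = tan(47.7°) = 1.1
Z_in = Z_0·(Z_L + jZ_0·tanβl)/(Z_0 + jZ_L·tanβl)
     = 50·(264 + j54.9)/(50 + j290)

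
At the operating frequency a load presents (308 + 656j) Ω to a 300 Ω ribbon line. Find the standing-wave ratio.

Γ = (Z_L − Z_0)/(Z_L + Z_0) = (8 + j656)/(608 + j656)
|Γ| = 656/894 = 0.733
VSWR = (1 + |Γ|)/(1 − |Γ|) = 1.73/0.267

VSWR ≈ 6.5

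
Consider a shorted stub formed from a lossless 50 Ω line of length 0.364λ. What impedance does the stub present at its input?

Z_in ≈ −j57.4 Ω

βl = 2π × 0.364 = 131°
tan(βl) = -1.15
For a shorted stub, Z_in = jZ_0·tan(βl)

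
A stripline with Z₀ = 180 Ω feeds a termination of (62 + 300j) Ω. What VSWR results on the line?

Γ = (Z_L − Z_0)/(Z_L + Z_0) = (-118 + j300)/(242 + j300)
|Γ| = 322/385 = 0.836
VSWR = (1 + |Γ|)/(1 − |Γ|) = 1.84/0.164

VSWR ≈ 11.2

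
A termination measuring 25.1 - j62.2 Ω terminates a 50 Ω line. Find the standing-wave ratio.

VSWR ≈ 5.39

Γ = (Z_L − Z_0)/(Z_L + Z_0) = (-24.9 − j62.2)/(75.1 − j62.2)
|Γ| = 67/97.5 = 0.687
VSWR = (1 + |Γ|)/(1 − |Γ|) = 1.69/0.313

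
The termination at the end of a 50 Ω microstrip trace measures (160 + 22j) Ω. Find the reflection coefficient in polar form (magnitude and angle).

Γ ≈ 0.531 ∠ 5.33°

Γ = (Z_L − Z_0)/(Z_L + Z_0) = (110 + j22)/(210 + j22)
|Γ| = 112/211 = 0.531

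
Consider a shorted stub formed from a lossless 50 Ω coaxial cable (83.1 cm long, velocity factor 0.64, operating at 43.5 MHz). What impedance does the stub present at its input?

λ = v/f = 0.64·c / 43.5 MHz = 4.41 m
βl = 2π·l/λ = 2π × 0.188 = 67.8°
tan(βl) = 2.45
For a shorted stub, Z_in = jZ_0·tan(βl)

Z_in ≈ +j122 Ω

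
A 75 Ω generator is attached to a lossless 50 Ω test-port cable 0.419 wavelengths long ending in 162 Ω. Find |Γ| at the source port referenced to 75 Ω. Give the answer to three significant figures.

βl = 2π × 0.419 = 151°
tan(βl) = -0.558
Z_in = Z_0·(Z_L + jZ_0·tanβl)/(Z_0 + jZ_L·tanβl) = 49.8 + j62.1 Ω
Γ_s = (Z_in − Z_s)/(Z_in + Z_s) = (-25.2 + j62.1)/(125 + j62.1), |Γ_s| = 0.481

|Γ| ≈ 0.481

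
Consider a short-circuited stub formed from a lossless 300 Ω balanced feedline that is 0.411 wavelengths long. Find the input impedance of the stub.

Z_in ≈ −j188 Ω

βl = 2π × 0.411 = 148°
tan(βl) = -0.626
For a short-circuited stub, Z_in = jZ_0·tan(βl)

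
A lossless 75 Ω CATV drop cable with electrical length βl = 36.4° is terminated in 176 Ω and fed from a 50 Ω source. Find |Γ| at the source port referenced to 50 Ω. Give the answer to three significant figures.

|Γ| ≈ 0.487

tan(βl) = 0.737
Z_in = Z_0·(Z_L + jZ_0·tanβl)/(Z_0 + jZ_L·tanβl) = 68 − j62.4 Ω
Γ_s = (Z_in − Z_s)/(Z_in + Z_s) = (18 − j62.4)/(118 − j62.4), |Γ_s| = 0.487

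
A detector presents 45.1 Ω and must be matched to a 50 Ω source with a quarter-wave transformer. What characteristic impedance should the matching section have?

Z_qwt ≈ 47.5 Ω

Z_qwt = √(Z_0·R_L) = √(50 × 45.1) = √2255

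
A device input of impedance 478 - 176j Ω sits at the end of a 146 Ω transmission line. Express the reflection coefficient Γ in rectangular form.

Γ ≈ 0.567 − j0.122

Γ = (Z_L − Z_0)/(Z_L + Z_0) = (332 − j176)/(624 − j176)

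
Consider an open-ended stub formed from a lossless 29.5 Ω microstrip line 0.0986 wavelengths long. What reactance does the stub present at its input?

X_in ≈ -41.4 Ω (capacitive)

βl = 2π × 0.0986 = 35.5°
tan(βl) = 0.713
For an open-ended stub, Z_in = −jZ_0·cot(βl) = −jZ_0/tan(βl)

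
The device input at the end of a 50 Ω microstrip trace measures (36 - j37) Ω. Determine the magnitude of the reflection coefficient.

|Γ| ≈ 0.423

Γ = (Z_L − Z_0)/(Z_L + Z_0) = (-14 − j37)/(86 − j37)
|Γ| = 39.6/93.6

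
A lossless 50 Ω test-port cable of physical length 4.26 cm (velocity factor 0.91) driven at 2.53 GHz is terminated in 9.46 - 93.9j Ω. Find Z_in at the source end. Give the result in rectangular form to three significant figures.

Z_in ≈ 64.9 + j268 Ω

λ = v/f = 0.91·c / 2.53 GHz = 0.108 m
βl = 2π·l/λ = 2π × 0.395 = 142°
tan(βl) = tan(142°) = -0.778
Z_in = Z_0·(Z_L + jZ_0·tanβl)/(Z_0 + jZ_L·tanβl)
     = 50·(9.46 − j133)/(-23 − j7.36)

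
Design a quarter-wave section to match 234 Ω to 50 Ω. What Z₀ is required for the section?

Z_qwt ≈ 108 Ω

Z_qwt = √(Z_0·R_L) = √(50 × 234) = √11700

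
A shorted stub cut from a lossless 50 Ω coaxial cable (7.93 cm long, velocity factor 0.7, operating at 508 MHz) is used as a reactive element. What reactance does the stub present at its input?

λ = v/f = 0.7·c / 508 MHz = 0.413 m
βl = 2π·l/λ = 2π × 0.192 = 69.1°
tan(βl) = 2.61
For a shorted stub, Z_in = jZ_0·tan(βl)

X_in ≈ 131 Ω (inductive)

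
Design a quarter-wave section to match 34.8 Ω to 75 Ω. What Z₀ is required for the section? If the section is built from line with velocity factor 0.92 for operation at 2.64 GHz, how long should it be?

Z_qwt ≈ 51.1 Ω; length ≈ 2.61 cm

Z_qwt = √(Z_0·R_L) = √(75 × 34.8) = √2610
λ = 0.92·c/f = 0.105 m, so l = λ/4 = 0.0261 m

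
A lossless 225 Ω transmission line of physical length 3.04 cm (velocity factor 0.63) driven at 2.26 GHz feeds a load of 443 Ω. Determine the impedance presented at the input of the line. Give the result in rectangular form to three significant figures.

λ = v/f = 0.63·c / 2.26 GHz = 0.0836 m
βl = 2π·l/λ = 2π × 0.364 = 131°
tan(βl) = tan(131°) = -1.16
Z_in = Z_0·(Z_L + jZ_0·tanβl)/(Z_0 + jZ_L·tanβl)
     = 225·(443 − j260)/(225 − j512)

Z_in ≈ 167 + j121 Ω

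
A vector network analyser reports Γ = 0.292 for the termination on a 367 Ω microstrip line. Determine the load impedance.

Z_L ≈ 670 Ω

Z_L = Z_0·(1 + Γ)/(1 − Γ) = 367·(1.29)/(0.708)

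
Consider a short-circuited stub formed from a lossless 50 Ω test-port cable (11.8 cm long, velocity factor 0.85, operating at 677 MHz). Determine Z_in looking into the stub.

λ = v/f = 0.85·c / 677 MHz = 0.377 m
βl = 2π·l/λ = 2π × 0.313 = 113°
tan(βl) = -2.38
For a short-circuited stub, Z_in = jZ_0·tan(βl)

Z_in ≈ −j119 Ω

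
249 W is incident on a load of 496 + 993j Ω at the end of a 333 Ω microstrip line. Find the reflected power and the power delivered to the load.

|Γ| = |(163 + j993)/(829 + j993)| = 0.778
|Γ|² = 0.605
P_refl = |Γ|²·P_inc = 151 W, P_del = (1 − |Γ|²)·P_inc = 98.3 W

P_reflected ≈ 151 W; P_delivered ≈ 98.3 W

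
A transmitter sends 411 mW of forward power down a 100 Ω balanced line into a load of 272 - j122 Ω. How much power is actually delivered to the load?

|Γ| = |(172 − j122)/(372 − j122)| = 0.539
|Γ|² = 0.29
P_refl = |Γ|²·P_inc = 119 mW, P_del = (1 − |Γ|²)·P_inc = 292 mW

P_delivered ≈ 292 mW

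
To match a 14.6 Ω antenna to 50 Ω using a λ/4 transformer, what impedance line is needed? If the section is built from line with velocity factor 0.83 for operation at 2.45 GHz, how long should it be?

Z_qwt ≈ 27 Ω; length ≈ 2.54 cm

Z_qwt = √(Z_0·R_L) = √(50 × 14.6) = √730
λ = 0.83·c/f = 0.102 m, so l = λ/4 = 0.0254 m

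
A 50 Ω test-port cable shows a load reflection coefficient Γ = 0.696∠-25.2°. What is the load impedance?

Z_L = Z_0·(1 + Γ)/(1 − Γ) = 50·(1.63 − j0.296)/(0.37 + j0.296)

Z_L ≈ 115 − j132 Ω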